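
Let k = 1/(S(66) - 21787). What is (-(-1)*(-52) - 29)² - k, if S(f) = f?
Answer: 142511482/21721 ≈ 6561.0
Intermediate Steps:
k = -1/21721 (k = 1/(66 - 21787) = 1/(-21721) = -1/21721 ≈ -4.6038e-5)
(-(-1)*(-52) - 29)² - k = (-(-1)*(-52) - 29)² - 1*(-1/21721) = (-1*52 - 29)² + 1/21721 = (-52 - 29)² + 1/21721 = (-81)² + 1/21721 = 6561 + 1/21721 = 142511482/21721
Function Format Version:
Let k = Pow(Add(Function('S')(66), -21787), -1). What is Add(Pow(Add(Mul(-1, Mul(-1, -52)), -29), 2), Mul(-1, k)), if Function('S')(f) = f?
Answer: Rational(142511482, 21721) ≈ 6561.0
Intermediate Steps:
k = Rational(-1, 21721) (k = Pow(Add(66, -21787), -1) = Pow(-21721, -1) = Rational(-1, 21721) ≈ -4.6038e-5)
Add(Pow(Add(Mul(-1, Mul(-1, -52)), -29), 2), Mul(-1, k)) = Add(Pow(Add(Mul(-1, Mul(-1, -52)), -29), 2), Mul(-1, Rational(-1, 21721))) = Add(Pow(Add(Mul(-1, 52), -29), 2), Rational(1, 21721)) = Add(Pow(Add(-52, -29), 2), Rational(1, 21721)) = Add(Pow(-81, 2), Rational(1, 21721)) = Add(6561, Rational(1, 21721)) = Rational(142511482, 21721)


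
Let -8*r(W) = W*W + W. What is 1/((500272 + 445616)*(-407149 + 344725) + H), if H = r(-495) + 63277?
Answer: -4/236184319205 ≈ -1.6936e-11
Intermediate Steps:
r(W) = -W/8 - W**2/8 (r(W) = -(W*W + W)/8 = -(W**2 + W)/8 = -(W + W**2)/8 = -W/8 - W**2/8)
H = 130843/4 (H = -1/8*(-495)*(1 - 495) + 63277 = -1/8*(-495)*(-494) + 63277 = -122265/4 + 63277 = 130843/4 ≈ 32711.)
1/((500272 + 445616)*(-407149 + 344725) + H) = 1/((500272 + 445616)*(-407149 + 344725) + 130843/4) = 1/(945888*(-62424) + 130843/4) = 1/(-59046112512 + 130843/4) = 1/(-236184319205/4) = -4/236184319205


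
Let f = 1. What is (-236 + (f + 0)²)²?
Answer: 55225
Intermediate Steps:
(-236 + (f + 0)²)² = (-236 + (1 + 0)²)² = (-236 + 1²)² = (-236 + 1)² = (-235)² = 55225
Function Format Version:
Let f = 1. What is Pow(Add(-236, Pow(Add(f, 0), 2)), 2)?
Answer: 55225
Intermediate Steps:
Pow(Add(-236, Pow(Add(f, 0), 2)), 2) = Pow(Add(-236, Pow(Add(1, 0), 2)), 2) = Pow(Add(-236, Pow(1, 2)), 2) = Pow(Add(-236, 1), 2) = Pow(-235, 2) = 55225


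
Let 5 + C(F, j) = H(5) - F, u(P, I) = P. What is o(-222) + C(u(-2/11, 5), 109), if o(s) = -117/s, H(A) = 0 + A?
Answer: 577/814 ≈ 0.70885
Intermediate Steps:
H(A) = A
C(F, j) = -F (C(F, j) = -5 + (5 - F) = -F)
o(-222) + C(u(-2/11, 5), 109) = -117/(-222) - (-2)/11 = -117*(-1/222) - (-2)/11 = 39/74 - 1*(-2/11) = 39/74 + 2/11 = 577/814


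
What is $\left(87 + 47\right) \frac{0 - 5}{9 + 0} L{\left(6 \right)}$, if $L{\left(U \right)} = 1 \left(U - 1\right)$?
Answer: $- \frac{3350}{9} \approx -372.22$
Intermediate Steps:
$L{\left(U \right)} = -1 + U$ ($L{\left(U \right)} = 1 \left(-1 + U\right) = -1 + U$)
$\left(87 + 47\right) \frac{0 - 5}{9 + 0} L{\left(6 \right)} = \left(87 + 47\right) \frac{0 - 5}{9 + 0} \left(-1 + 6\right) = 134 - \frac{5}{9} \cdot 5 = 134 \left(-5\right) \frac{1}{9} \cdot 5 = 134 \left(\left(- \frac{5}{9}\right) 5\right) = 134 \left(- \frac{25}{9}\right) = - \frac{3350}{9}$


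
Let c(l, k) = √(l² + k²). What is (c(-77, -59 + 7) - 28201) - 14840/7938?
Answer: -15991027/567 + √8633 ≈ -28110.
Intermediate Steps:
c(l, k) = √(k² + l²)
(c(-77, -59 + 7) - 28201) - 14840/7938 = (√((-59 + 7)² + (-77)²) - 28201) - 14840/7938 = (√((-52)² + 5929) - 28201) - 14840*1/7938 = (√(2704 + 5929) - 28201) - 1060/567 = (√8633 - 28201) - 1060/567 = (-28201 + √8633) - 1060/567 = -15991027/567 + √8633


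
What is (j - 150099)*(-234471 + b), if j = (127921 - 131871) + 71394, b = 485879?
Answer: -20780128240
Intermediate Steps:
j = 67444 (j = -3950 + 71394 = 67444)
(j - 150099)*(-234471 + b) = (67444 - 150099)*(-234471 + 485879) = -82655*251408 = -20780128240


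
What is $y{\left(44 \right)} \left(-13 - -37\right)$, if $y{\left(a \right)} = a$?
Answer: $1056$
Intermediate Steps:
$y{\left(44 \right)} \left(-13 - -37\right) = 44 \left(-13 - -37\right) = 44 \left(-13 + 37\right) = 44 \cdot 24 = 1056$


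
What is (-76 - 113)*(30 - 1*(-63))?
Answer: -17577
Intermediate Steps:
(-76 - 113)*(30 - 1*(-63)) = -189*(30 + 63) = -189*93 = -17577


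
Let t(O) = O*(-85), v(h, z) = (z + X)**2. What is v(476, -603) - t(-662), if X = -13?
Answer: 323186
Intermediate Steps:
v(h, z) = (-13 + z)**2 (v(h, z) = (z - 13)**2 = (-13 + z)**2)
t(O) = -85*O
v(476, -603) - t(-662) = (-13 - 603)**2 - (-85)*(-662) = (-616)**2 - 1*56270 = 379456 - 56270 = 323186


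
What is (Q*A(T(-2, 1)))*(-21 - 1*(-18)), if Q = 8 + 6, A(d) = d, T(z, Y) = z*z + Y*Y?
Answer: -210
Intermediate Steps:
T(z, Y) = Y**2 + z**2 (T(z, Y) = z**2 + Y**2 = Y**2 + z**2)
Q = 14
(Q*A(T(-2, 1)))*(-21 - 1*(-18)) = (14*(1**2 + (-2)**2))*(-21 - 1*(-18)) = (14*(1 + 4))*(-21 + 18) = (14*5)*(-3) = 70*(-3) = -210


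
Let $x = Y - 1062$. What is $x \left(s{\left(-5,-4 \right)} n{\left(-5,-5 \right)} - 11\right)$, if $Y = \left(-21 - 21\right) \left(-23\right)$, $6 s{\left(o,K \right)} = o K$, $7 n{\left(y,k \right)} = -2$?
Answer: $\frac{8032}{7} \approx 1147.4$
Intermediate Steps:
$n{\left(y,k \right)} = - \frac{2}{7}$ ($n{\left(y,k \right)} = \frac{1}{7} \left(-2\right) = - \frac{2}{7}$)
$s{\left(o,K \right)} = \frac{K o}{6}$ ($s{\left(o,K \right)} = \frac{o K}{6} = \frac{K o}{6}$)
$Y = 966$ ($Y = \left(-42\right) \left(-23\right) = 966$)
$x = -96$ ($x = 966 - 1062 = -96$)
$x \left(s{\left(-5,-4 \right)} n{\left(-5,-5 \right)} - 11\right) = - 96 \left(\frac{1}{6} \left(-4\right) \left(-5\right) \left(- \frac{2}{7}\right) - 11\right) = - 96 \left(\frac{10}{3} \left(- \frac{2}{7}\right) - 11\right) = - 96 \left(- \frac{20}{21} - 11\right) = \left(-96\right) \left(- \frac{251}{21}\right) = \frac{8032}{7}$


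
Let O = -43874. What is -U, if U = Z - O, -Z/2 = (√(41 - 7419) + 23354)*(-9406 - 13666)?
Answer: -1077690850 - 46144*I*√7378 ≈ -1.0777e+9 - 3.9636e+6*I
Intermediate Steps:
Z = 1077646976 + 46144*I*√7378 (Z = -2*(√(41 - 7419) + 23354)*(-9406 - 13666) = -2*(√(-7378) + 23354)*(-23072) = -2*(I*√7378 + 23354)*(-23072) = -2*(23354 + I*√7378)*(-23072) = -2*(-538823488 - 23072*I*√7378) = 1077646976 + 46144*I*√7378 ≈ 1.0776e+9 + 3.9636e+6*I)
U = 1077690850 + 46144*I*√7378 (U = (1077646976 + 46144*I*√7378) - 1*(-43874) = (1077646976 + 46144*I*√7378) + 43874 = 1077690850 + 46144*I*√7378 ≈ 1.0777e+9 + 3.9636e+6*I)
-U = -(1077690850 + 46144*I*√7378) = -1077690850 - 46144*I*√7378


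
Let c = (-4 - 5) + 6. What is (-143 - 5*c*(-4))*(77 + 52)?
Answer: -26187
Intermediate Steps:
c = -3 (c = -9 + 6 = -3)
(-143 - 5*c*(-4))*(77 + 52) = (-143 - 5*(-3)*(-4))*(77 + 52) = (-143 + 15*(-4))*129 = (-143 - 60)*129 = -203*129 = -26187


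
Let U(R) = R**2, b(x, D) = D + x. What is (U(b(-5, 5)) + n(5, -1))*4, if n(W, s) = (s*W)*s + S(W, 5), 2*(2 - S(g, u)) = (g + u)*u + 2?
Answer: -76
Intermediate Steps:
S(g, u) = 1 - u*(g + u)/2 (S(g, u) = 2 - ((g + u)*u + 2)/2 = 2 - (u*(g + u) + 2)/2 = 2 - (2 + u*(g + u))/2 = 2 + (-1 - u*(g + u)/2) = 1 - u*(g + u)/2)
n(W, s) = -23/2 - 5*W/2 + W*s**2 (n(W, s) = (s*W)*s + (1 - 1/2*5**2 - 1/2*W*5) = (W*s)*s + (1 - 1/2*25 - 5*W/2) = W*s**2 + (1 - 25/2 - 5*W/2) = W*s**2 + (-23/2 - 5*W/2) = -23/2 - 5*W/2 + W*s**2)
(U(b(-5, 5)) + n(5, -1))*4 = ((5 - 5)**2 + (-23/2 - 5/2*5 + 5*(-1)**2))*4 = (0**2 + (-23/2 - 25/2 + 5*1))*4 = (0 + (-23/2 - 25/2 + 5))*4 = (0 - 19)*4 = -19*4 = -76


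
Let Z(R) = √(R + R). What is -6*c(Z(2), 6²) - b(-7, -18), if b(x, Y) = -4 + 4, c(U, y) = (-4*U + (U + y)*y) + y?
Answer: -8376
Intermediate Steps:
Z(R) = √2*√R (Z(R) = √(2*R) = √2*√R)
c(U, y) = y - 4*U + y*(U + y) (c(U, y) = (-4*U + y*(U + y)) + y = y - 4*U + y*(U + y))
b(x, Y) = 0
-6*c(Z(2), 6²) - b(-7, -18) = -6*(6² + (6²)² - 4*√2*√2 + (√2*√2)*6²) - 1*0 = -6*(36 + 36² - 4*2 + 2*36) + 0 = -6*(36 + 1296 - 8 + 72) + 0 = -6*1396 + 0 = -8376 + 0 = -8376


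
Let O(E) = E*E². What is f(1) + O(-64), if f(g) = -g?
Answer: -262145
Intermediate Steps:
O(E) = E³
f(1) + O(-64) = -1*1 + (-64)³ = -1 - 262144 = -262145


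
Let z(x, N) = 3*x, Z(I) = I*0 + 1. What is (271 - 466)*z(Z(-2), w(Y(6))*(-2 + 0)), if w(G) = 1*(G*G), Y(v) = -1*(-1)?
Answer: -585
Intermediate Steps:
Z(I) = 1 (Z(I) = 0 + 1 = 1)
Y(v) = 1
w(G) = G² (w(G) = 1*G² = G²)
(271 - 466)*z(Z(-2), w(Y(6))*(-2 + 0)) = (271 - 466)*(3*1) = -195*3 = -585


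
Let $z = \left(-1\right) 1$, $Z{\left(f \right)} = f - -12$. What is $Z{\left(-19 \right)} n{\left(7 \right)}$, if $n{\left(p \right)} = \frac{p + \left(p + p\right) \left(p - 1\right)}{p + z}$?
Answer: $- \frac{637}{6} \approx -106.17$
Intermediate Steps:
$Z{\left(f \right)} = 12 + f$ ($Z{\left(f \right)} = f + 12 = 12 + f$)
$z = -1$
$n{\left(p \right)} = \frac{p + 2 p \left(-1 + p\right)}{-1 + p}$ ($n{\left(p \right)} = \frac{p + \left(p + p\right) \left(p - 1\right)}{p - 1} = \frac{p + 2 p \left(-1 + p\right)}{-1 + p}$)
$Z{\left(-19 \right)} n{\left(7 \right)} = \left(12 - 19\right) \frac{7 \left(-1 + 2 \cdot 7\right)}{-1 + 7} = - 7 \frac{7 \left(-1 + 14\right)}{6} = - 7 \cdot 7 \cdot \frac{1}{6} \cdot 13 = \left(-7\right) \frac{91}{6} = - \frac{637}{6}$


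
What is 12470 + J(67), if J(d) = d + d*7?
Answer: 13006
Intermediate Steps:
J(d) = 8*d (J(d) = d + 7*d = 8*d)
12470 + J(67) = 12470 + 8*67 = 12470 + 536 = 13006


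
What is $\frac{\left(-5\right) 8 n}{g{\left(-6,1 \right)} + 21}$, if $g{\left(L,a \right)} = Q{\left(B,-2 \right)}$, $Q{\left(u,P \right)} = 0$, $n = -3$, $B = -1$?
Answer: $\frac{40}{7} \approx 5.7143$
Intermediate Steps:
$g{\left(L,a \right)} = 0$
$\frac{\left(-5\right) 8 n}{g{\left(-6,1 \right)} + 21} = \frac{\left(-5\right) 8 \left(-3\right)}{0 + 21} = \frac{\left(-40\right) \left(-3\right)}{21} = \frac{1}{21} \cdot 120 = \frac{40}{7}$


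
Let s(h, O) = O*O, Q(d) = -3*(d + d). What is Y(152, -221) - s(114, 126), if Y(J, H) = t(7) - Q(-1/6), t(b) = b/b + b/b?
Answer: -15875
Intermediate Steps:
t(b) = 2 (t(b) = 1 + 1 = 2)
Q(d) = -6*d
s(h, O) = O**2
Y(J, H) = 1 (Y(J, H) = 2 - (-6)*(-1/6) = 2 - (-6)*(-1*1/6) = 2 - (-6)*(-1)/6 = 2 - 1*1 = 2 - 1 = 1)
Y(152, -221) - s(114, 126) = 1 - 1*126**2 = 1 - 1*15876 = 1 - 15876 = -15875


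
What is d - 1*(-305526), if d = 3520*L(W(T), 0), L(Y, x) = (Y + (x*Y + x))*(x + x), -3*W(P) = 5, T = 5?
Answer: 305526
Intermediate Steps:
W(P) = -5/3 (W(P) = -⅓*5 = -5/3)
L(Y, x) = 2*x*(Y + x + Y*x) (L(Y, x) = (Y + (Y*x + x))*(2*x) = (Y + (x + Y*x))*(2*x) = (Y + x + Y*x)*(2*x) = 2*x*(Y + x + Y*x))
d = 0 (d = 3520*(2*0*(-5/3 + 0 - 5/3*0)) = 3520*(2*0*(-5/3 + 0 + 0)) = 3520*(2*0*(-5/3)) = 3520*0 = 0)
d - 1*(-305526) = 0 - 1*(-305526) = 0 + 305526 = 305526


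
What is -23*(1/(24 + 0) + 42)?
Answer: -23207/24 ≈ -966.96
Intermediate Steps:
-23*(1/(24 + 0) + 42) = -23*(1/24 + 42) = -23*1009/24 = -23207/24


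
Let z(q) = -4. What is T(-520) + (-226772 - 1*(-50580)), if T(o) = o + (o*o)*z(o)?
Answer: -1258312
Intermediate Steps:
T(o) = o - 4*o² (T(o) = o + (o*o)*(-4) = o + o²*(-4) = o - 4*o²)
T(-520) + (-226772 - 1*(-50580)) = -520*(1 - 4*(-520)) + (-226772 - 1*(-50580)) = -520*(1 + 2080) + (-226772 + 50580) = -520*2081 - 176192 = -1082120 - 176192 = -1258312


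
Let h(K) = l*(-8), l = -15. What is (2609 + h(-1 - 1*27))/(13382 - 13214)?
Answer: 2729/168 ≈ 16.244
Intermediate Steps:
h(K) = 120 (h(K) = -15*(-8) = 120)
(2609 + h(-1 - 1*27))/(13382 - 13214) = (2609 + 120)/(13382 - 13214) = 2729/168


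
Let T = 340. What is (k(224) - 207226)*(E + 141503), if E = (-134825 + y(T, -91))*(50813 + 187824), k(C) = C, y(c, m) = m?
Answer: 6664596645338978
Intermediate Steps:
E = -32195949492 (E = (-134825 - 91)*(50813 + 187824) = -134916*238637 = -32195949492)
(k(224) - 207226)*(E + 141503) = (224 - 207226)*(-32195949492 + 141503) = -207002*(-32195807989) = 6664596645338978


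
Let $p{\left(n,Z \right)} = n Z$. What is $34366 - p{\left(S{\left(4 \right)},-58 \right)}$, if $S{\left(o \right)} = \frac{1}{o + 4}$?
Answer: $\frac{137493}{4} \approx 34373.0$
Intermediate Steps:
$S{\left(o \right)} = \frac{1}{4 + o}$
$p{\left(n,Z \right)} = Z n$
$34366 - p{\left(S{\left(4 \right)},-58 \right)} = 34366 - - \frac{58}{4 + 4} = 34366 - - \frac{58}{8} = 34366 - \left(-58\right) \frac{1}{8} = 34366 - - \frac{29}{4} = 34366 + \frac{29}{4} = \frac{137493}{4}$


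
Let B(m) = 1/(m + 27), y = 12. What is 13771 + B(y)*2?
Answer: 537071/39 ≈ 13771.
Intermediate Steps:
B(m) = 1/(27 + m)
13771 + B(y)*2 = 13771 + 2/(27 + 12) = 13771 + 2/39 = 537071/39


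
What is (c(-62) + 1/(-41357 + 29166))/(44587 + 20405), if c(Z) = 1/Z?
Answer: -12253/49123683264 ≈ -2.4943e-7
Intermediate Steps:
(c(-62) + 1/(-41357 + 29166))/(44587 + 20405) = (1/(-62) + 1/(-41357 + 29166))/(44587 + 20405) = (-1/62 + 1/(-12191))/64992 = (-1/62 - 1/12191)*(1/64992) = -12253/755842*1/64992 = -12253/49123683264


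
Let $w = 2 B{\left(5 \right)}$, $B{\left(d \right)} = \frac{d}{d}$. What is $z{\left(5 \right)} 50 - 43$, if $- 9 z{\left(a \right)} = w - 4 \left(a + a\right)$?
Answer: $\frac{1513}{9} \approx 168.11$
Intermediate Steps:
$B{\left(d \right)} = 1$
$w = 2$ ($w = 2 \cdot 1 = 2$)
$z{\left(a \right)} = - \frac{2}{9} + \frac{8 a}{9}$ ($z{\left(a \right)} = - \frac{2 - 4 \left(a + a\right)}{9} = - \frac{2 - 4 \cdot 2 a}{9} = - \frac{2 - 8 a}{9} = - \frac{2}{9} + \frac{8 a}{9}$)
$z{\left(5 \right)} 50 - 43 = \left(- \frac{2}{9} + \frac{8}{9} \cdot 5\right) 50 - 43 = \left(- \frac{2}{9} + \frac{40}{9}\right) 50 - 43 = \frac{38}{9} \cdot 50 - 43 = \frac{1900}{9} - 43 = \frac{1513}{9}$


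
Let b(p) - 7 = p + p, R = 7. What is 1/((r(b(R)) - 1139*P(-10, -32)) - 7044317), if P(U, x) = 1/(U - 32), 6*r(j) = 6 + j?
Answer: -21/147929993 ≈ -1.4196e-7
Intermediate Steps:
b(p) = 7 + 2*p (b(p) = 7 + (p + p) = 7 + 2*p)
r(j) = 1 + j/6 (r(j) = (6 + j)/6 = 1 + j/6)
P(U, x) = 1/(-32 + U)
1/((r(b(R)) - 1139*P(-10, -32)) - 7044317) = 1/(((1 + (7 + 2*7)/6) - 1139/(-32 - 10)) - 7044317) = 1/(((1 + (7 + 14)/6) - 1139/(-42)) - 7044317) = 1/(((1 + (1/6)*21) - 1139*(-1/42)) - 7044317) = 1/(((1 + 7/2) + 1139/42) - 7044317) = 1/((9/2 + 1139/42) - 7044317) = 1/(664/21 - 7044317) = 1/(-147929993/21) = -21/147929993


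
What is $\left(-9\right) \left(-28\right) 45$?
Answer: $11340$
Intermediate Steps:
$\left(-9\right) \left(-28\right) 45 = 252 \cdot 45 = 11340$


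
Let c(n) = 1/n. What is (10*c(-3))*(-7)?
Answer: 70/3 ≈ 23.333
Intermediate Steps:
(10*c(-3))*(-7) = (10/(-3))*(-7) = (10*(-⅓))*(-7) = -10/3*(-7) = 70/3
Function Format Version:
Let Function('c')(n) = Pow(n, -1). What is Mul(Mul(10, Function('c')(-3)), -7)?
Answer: Rational(70, 3) ≈ 23.333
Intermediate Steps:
Mul(Mul(10, Function('c')(-3)), -7) = Mul(Mul(10, Pow(-3, -1)), -7) = Mul(Mul(10, Rational(-1, 3)), -7) = Mul(Rational(-10, 3), -7) = Rational(70, 3)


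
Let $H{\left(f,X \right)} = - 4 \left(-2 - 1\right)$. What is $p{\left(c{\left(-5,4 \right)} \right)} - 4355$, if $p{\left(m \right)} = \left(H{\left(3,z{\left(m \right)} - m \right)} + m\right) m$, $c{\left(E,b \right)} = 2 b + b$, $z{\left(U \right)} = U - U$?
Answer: $-4067$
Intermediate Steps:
$z{\left(U \right)} = 0$
$H{\left(f,X \right)} = 12$ ($H{\left(f,X \right)} = \left(-4\right) \left(-3\right) = 12$)
$c{\left(E,b \right)} = 3 b$
$p{\left(m \right)} = m \left(12 + m\right)$ ($p{\left(m \right)} = \left(12 + m\right) m = m \left(12 + m\right)$)
$p{\left(c{\left(-5,4 \right)} \right)} - 4355 = 3 \cdot 4 \left(12 + 3 \cdot 4\right) - 4355 = 12 \left(12 + 12\right) - 4355 = 12 \cdot 24 - 4355 = 288 - 4355 = -4067$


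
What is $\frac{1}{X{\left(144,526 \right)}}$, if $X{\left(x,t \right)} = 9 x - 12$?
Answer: $\frac{1}{1284} \approx 0.00077882$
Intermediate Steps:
$X{\left(x,t \right)} = -12 + 9 x$
$\frac{1}{X{\left(144,526 \right)}} = \frac{1}{-12 + 9 \cdot 144} = \frac{1}{-12 + 1296} = \frac{1}{1284}$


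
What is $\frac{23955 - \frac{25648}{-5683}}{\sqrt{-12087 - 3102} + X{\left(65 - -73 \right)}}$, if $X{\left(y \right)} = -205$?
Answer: $- \frac{27913192165}{325147162} - \frac{136161913 i \sqrt{15189}}{325147162} \approx -85.848 - 51.611 i$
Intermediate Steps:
$\frac{23955 - \frac{25648}{-5683}}{\sqrt{-12087 - 3102} + X{\left(65 - -73 \right)}} = \frac{23955 - \frac{25648}{-5683}}{\sqrt{-12087 - 3102} - 205} = \frac{23955 - - \frac{25648}{5683}}{\sqrt{-12087 - 3102} - 205} = \frac{23955 + \frac{25648}{5683}}{\sqrt{-12087 - 3102} - 205} = \frac{136161913}{5683 \left(\sqrt{-15189} - 205\right)} = \frac{136161913}{5683 \left(i \sqrt{15189} - 205\right)} = \frac{136161913}{5683 \left(-205 + i \sqrt{15189}\right)}$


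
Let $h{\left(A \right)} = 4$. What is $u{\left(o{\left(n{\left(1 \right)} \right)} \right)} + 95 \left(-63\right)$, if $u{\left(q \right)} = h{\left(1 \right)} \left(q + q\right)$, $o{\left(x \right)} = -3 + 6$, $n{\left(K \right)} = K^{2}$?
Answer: $-5961$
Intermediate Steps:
$o{\left(x \right)} = 3$
$u{\left(q \right)} = 8 q$ ($u{\left(q \right)} = 4 \left(q + q\right) = 4 \cdot 2 q = 8 q$)
$u{\left(o{\left(n{\left(1 \right)} \right)} \right)} + 95 \left(-63\right) = 8 \cdot 3 + 95 \left(-63\right) = 24 - 5985 = -5961$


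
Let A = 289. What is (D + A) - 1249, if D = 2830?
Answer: 1870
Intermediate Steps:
(D + A) - 1249 = (2830 + 289) - 1249 = 3119 - 1249 = 1870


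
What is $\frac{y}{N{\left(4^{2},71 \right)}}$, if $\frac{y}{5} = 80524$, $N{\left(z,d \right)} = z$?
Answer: $\frac{100655}{4} \approx 25164.0$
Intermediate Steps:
$y = 402620$ ($y = 5 \cdot 80524 = 402620$)
$\frac{y}{N{\left(4^{2},71 \right)}} = \frac{402620}{4^{2}} = \frac{402620}{16} = 402620 \cdot \frac{1}{16} = \frac{100655}{4}$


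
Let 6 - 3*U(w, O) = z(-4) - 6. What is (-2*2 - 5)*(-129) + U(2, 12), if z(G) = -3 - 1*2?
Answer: 3500/3 ≈ 1166.7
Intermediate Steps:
z(G) = -5 (z(G) = -3 - 2 = -5)
U(w, O) = 17/3 (U(w, O) = 2 - (-5 - 6)/3 = 2 - 1/3*(-11) = 2 + 11/3 = 17/3)
(-2*2 - 5)*(-129) + U(2, 12) = (-2*2 - 5)*(-129) + 17/3 = (-4 - 5)*(-129) + 17/3 = -9*(-129) + 17/3 = 1161 + 17/3 = 3500/3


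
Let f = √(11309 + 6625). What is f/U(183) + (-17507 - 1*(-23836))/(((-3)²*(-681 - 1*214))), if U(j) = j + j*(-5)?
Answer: -6329/8055 - 7*√366/732 ≈ -0.96867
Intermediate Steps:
f = 7*√366 (f = √17934 = 7*√366 ≈ 133.92)
U(j) = -4*j (U(j) = j - 5*j = -4*j)
f/U(183) + (-17507 - 1*(-23836))/(((-3)²*(-681 - 1*214))) = (7*√366)/((-4*183)) + (-17507 - 1*(-23836))/(((-3)²*(-681 - 1*214))) = (7*√366)/(-732) + (-17507 + 23836)/((9*(-681 - 214))) = (7*√366)*(-1/732) + 6329/((9*(-895))) = -7*√366/732 + 6329/(-8055) = -7*√366/732 + 6329*(-1/8055) = -7*√366/732 - 6329/8055 = -6329/8055 - 7*√366/732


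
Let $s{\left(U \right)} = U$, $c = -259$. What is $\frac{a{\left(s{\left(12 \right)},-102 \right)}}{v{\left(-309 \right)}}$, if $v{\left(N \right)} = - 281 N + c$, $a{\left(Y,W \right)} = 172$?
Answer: $\frac{86}{43285} \approx 0.0019868$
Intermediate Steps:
$v{\left(N \right)} = -259 - 281 N$ ($v{\left(N \right)} = - 281 N - 259 = -259 - 281 N$)
$\frac{a{\left(s{\left(12 \right)},-102 \right)}}{v{\left(-309 \right)}} = \frac{172}{-259 - -86829} = \frac{172}{-259 + 86829} = \frac{172}{86570} = 172 \cdot \frac{1}{86570} = \frac{86}{43285}$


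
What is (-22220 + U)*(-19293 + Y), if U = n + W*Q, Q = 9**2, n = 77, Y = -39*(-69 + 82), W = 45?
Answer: 366260400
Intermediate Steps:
Y = -507 (Y = -39*13 = -507)
Q = 81
U = 3722 (U = 77 + 45*81 = 77 + 3645 = 3722)
(-22220 + U)*(-19293 + Y) = (-22220 + 3722)*(-19293 - 507) = -18498*(-19800) = 366260400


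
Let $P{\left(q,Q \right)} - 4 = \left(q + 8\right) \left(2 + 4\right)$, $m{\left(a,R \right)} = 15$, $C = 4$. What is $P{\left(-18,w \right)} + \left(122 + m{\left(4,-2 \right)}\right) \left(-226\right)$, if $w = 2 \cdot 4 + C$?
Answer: $-31018$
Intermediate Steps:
$w = 12$ ($w = 2 \cdot 4 + 4 = 8 + 4 = 12$)
$P{\left(q,Q \right)} = 52 + 6 q$ ($P{\left(q,Q \right)} = 4 + \left(q + 8\right) \left(2 + 4\right) = 4 + \left(8 + q\right) 6 = 4 + \left(48 + 6 q\right) = 52 + 6 q$)
$P{\left(-18,w \right)} + \left(122 + m{\left(4,-2 \right)}\right) \left(-226\right) = \left(52 + 6 \left(-18\right)\right) + \left(122 + 15\right) \left(-226\right) = \left(52 - 108\right) + 137 \left(-226\right) = -56 - 30962 = -31018$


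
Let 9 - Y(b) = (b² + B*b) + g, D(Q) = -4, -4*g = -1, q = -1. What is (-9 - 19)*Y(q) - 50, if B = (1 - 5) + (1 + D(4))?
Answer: -71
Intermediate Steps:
g = ¼ (g = -¼*(-1) = ¼ ≈ 0.25000)
B = -7 (B = (1 - 5) + (1 - 4) = -4 - 3 = -7)
Y(b) = 35/4 - b² + 7*b (Y(b) = 9 - ((b² - 7*b) + ¼) = 9 - (¼ + b² - 7*b) = 9 + (-¼ - b² + 7*b) = 35/4 - b² + 7*b)
(-9 - 19)*Y(q) - 50 = (-9 - 19)*(35/4 - 1*(-1)² + 7*(-1)) - 50 = -28*(35/4 - 1*1 - 7) - 50 = -28*(35/4 - 1 - 7) - 50 = -28*¾ - 50 = -21 - 50 = -71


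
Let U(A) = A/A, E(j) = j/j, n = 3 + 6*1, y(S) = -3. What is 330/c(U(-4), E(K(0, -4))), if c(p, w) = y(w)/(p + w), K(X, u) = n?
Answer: -220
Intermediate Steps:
n = 9 (n = 3 + 6 = 9)
K(X, u) = 9
E(j) = 1
U(A) = 1
c(p, w) = -3/(p + w)
330/c(U(-4), E(K(0, -4))) = 330/((-3/(1 + 1))) = 330/((-3/2)) = 330/((-3*1/2)) = 330/(-3/2) = 330*(-2/3) = -220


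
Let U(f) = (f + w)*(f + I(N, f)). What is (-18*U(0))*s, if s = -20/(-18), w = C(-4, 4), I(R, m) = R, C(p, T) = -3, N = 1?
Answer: 60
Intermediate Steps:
w = -3
U(f) = (1 + f)*(-3 + f) (U(f) = (f - 3)*(f + 1) = (-3 + f)*(1 + f) = (1 + f)*(-3 + f))
s = 10/9 (s = -20*(-1/18) = 10/9 ≈ 1.1111)
(-18*U(0))*s = -18*(-3 + 0² - 2*0)*(10/9) = -18*(-3 + 0 + 0)*(10/9) = -18*(-3)*(10/9) = 54*(10/9) = 60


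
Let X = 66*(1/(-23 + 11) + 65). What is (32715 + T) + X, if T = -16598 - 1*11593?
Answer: 17617/2 ≈ 8808.5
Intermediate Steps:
T = -28191 (T = -16598 - 11593 = -28191)
X = 8569/2 (X = 66*(1/(-12) + 65) = 66*(-1/12 + 65) = 66*(779/12) = 8569/2 ≈ 4284.5)
(32715 + T) + X = (32715 - 28191) + 8569/2 = 4524 + 8569/2 = 17617/2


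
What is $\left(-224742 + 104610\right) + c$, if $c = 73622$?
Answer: $-46510$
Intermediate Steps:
$\left(-224742 + 104610\right) + c = \left(-224742 + 104610\right) + 73622 = -120132 + 73622 = -46510$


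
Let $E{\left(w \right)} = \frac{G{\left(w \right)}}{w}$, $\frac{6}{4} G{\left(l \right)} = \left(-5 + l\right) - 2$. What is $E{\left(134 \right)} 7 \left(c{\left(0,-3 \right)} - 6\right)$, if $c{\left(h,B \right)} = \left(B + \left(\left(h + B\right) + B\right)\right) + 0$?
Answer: $- \frac{4445}{67} \approx -66.343$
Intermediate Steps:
$G{\left(l \right)} = - \frac{14}{3} + \frac{2 l}{3}$ ($G{\left(l \right)} = \frac{2 \left(\left(-5 + l\right) - 2\right)}{3} = \frac{2 \left(-7 + l\right)}{3} = - \frac{14}{3} + \frac{2 l}{3}$)
$c{\left(h,B \right)} = h + 3 B$ ($c{\left(h,B \right)} = \left(B + \left(\left(B + h\right) + B\right)\right) + 0 = \left(B + \left(h + 2 B\right)\right) + 0 = \left(h + 3 B\right) + 0 = h + 3 B$)
$E{\left(w \right)} = \frac{- \frac{14}{3} + \frac{2 w}{3}}{w}$
$E{\left(134 \right)} 7 \left(c{\left(0,-3 \right)} - 6\right) = \frac{2 \left(-7 + 134\right)}{3 \cdot 134} \cdot 7 \left(\left(0 + 3 \left(-3\right)\right) - 6\right) = \frac{2}{3} \cdot \frac{1}{134} \cdot 127 \cdot 7 \left(\left(0 - 9\right) - 6\right) = \frac{127 \cdot 7 \left(-9 - 6\right)}{201} = \frac{127 \cdot 7 \left(-15\right)}{201} = \frac{127}{201} \left(-105\right) = - \frac{4445}{67}$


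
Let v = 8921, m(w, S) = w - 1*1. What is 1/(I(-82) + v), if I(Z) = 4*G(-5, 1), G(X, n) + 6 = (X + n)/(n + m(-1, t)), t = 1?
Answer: 1/8913 ≈ 0.00011220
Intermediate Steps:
m(w, S) = -1 + w (m(w, S) = w - 1 = -1 + w)
G(X, n) = -6 + (X + n)/(-2 + n) (G(X, n) = -6 + (X + n)/(n + (-1 - 1)) = -6 + (X + n)/(n - 2) = -6 + (X + n)/(-2 + n))
I(Z) = -8 (I(Z) = 4*((12 - 5 - 5*1)/(-2 + 1)) = 4*((12 - 5 - 5)/(-1)) = 4*(-1*2) = 4*(-2) = -8)
1/(I(-82) + v) = 1/(-8 + 8921) = 1/8913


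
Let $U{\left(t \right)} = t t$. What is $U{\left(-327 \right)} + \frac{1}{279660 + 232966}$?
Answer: $\frac{54814585555}{512626} \approx 1.0693 \cdot 10^{5}$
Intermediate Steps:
$U{\left(t \right)} = t^{2}$
$U{\left(-327 \right)} + \frac{1}{279660 + 232966} = \left(-327\right)^{2} + \frac{1}{279660 + 232966} = 106929 + \frac{1}{512626} = \frac{54814585555}{512626}$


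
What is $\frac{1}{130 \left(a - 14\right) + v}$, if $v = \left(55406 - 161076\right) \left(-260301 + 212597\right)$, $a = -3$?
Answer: $\frac{1}{5040879470} \approx 1.9838 \cdot 10^{-10}$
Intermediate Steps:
$v = 5040881680$ ($v = \left(-105670\right) \left(-47704\right) = 5040881680$)
$\frac{1}{130 \left(a - 14\right) + v} = \frac{1}{130 \left(-3 - 14\right) + 5040881680} = \frac{1}{130 \left(-17\right) + 5040881680} = \frac{1}{-2210 + 5040881680} = \frac{1}{5040879470}$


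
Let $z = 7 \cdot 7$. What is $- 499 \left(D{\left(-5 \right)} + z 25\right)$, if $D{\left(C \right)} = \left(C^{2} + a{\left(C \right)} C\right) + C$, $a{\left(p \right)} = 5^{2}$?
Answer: $-558880$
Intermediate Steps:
$z = 49$
$a{\left(p \right)} = 25$
$D{\left(C \right)} = C^{2} + 26 C$ ($D{\left(C \right)} = \left(C^{2} + 25 C\right) + C = C^{2} + 26 C$)
$- 499 \left(D{\left(-5 \right)} + z 25\right) = - 499 \left(- 5 \left(26 - 5\right) + 49 \cdot 25\right) = - 499 \left(\left(-5\right) 21 + 1225\right) = - 499 \left(-105 + 1225\right) = \left(-499\right) 1120 = -558880$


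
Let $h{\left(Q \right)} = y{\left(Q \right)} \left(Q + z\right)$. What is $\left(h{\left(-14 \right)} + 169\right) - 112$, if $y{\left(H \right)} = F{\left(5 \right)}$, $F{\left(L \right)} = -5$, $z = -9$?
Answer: $172$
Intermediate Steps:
$y{\left(H \right)} = -5$
$h{\left(Q \right)} = 45 - 5 Q$ ($h{\left(Q \right)} = - 5 \left(Q - 9\right) = - 5 \left(-9 + Q\right) = 45 - 5 Q$)
$\left(h{\left(-14 \right)} + 169\right) - 112 = \left(\left(45 - -70\right) + 169\right) - 112 = \left(\left(45 + 70\right) + 169\right) - 112 = \left(115 + 169\right) - 112 = 284 - 112 = 172$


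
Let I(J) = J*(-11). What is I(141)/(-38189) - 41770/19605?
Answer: -312949435/149739069 ≈ -2.0900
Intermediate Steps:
I(J) = -11*J
I(141)/(-38189) - 41770/19605 = -11*141/(-38189) - 41770/19605 = -1551*(-1/38189) - 41770*1/19605 = 1551/38189 - 8354/3921 = -312949435/149739069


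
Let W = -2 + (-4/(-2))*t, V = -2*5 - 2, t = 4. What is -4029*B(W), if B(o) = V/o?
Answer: 8058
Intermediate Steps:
V = -12 (V = -10 - 2 = -12)
W = 6 (W = -2 - 4/(-2)*4 = -2 - 4*(-½)*4 = -2 + 2*4 = -2 + 8 = 6)
B(o) = -12/o
-4029*B(W) = -(-48348)/6 = -4029*(-2) = 8058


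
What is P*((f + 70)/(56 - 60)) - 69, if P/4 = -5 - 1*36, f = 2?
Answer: 2883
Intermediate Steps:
P = -164 (P = 4*(-5 - 1*36) = 4*(-5 - 36) = 4*(-41) = -164)
P*((f + 70)/(56 - 60)) - 69 = -164*(2 + 70)/(56 - 60) - 69 = -11808/(-4) - 69 = -11808*(-1)/4 - 69 = -164*(-18) - 69 = 2952 - 69 = 2883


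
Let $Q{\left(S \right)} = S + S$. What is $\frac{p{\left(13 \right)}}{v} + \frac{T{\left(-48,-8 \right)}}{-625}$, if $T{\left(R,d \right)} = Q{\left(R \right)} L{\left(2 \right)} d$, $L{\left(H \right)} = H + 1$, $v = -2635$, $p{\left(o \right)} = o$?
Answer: $- \frac{1215833}{329375} \approx -3.6913$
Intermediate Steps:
$L{\left(H \right)} = 1 + H$
$Q{\left(S \right)} = 2 S$
$T{\left(R,d \right)} = 6 R d$ ($T{\left(R,d \right)} = 2 R \left(1 + 2\right) d = 2 R 3 d = 6 R d$)
$\frac{p{\left(13 \right)}}{v} + \frac{T{\left(-48,-8 \right)}}{-625} = \frac{13}{-2635} + \frac{6 \left(-48\right) \left(-8\right)}{-625} = 13 \left(- \frac{1}{2635}\right) + 2304 \left(- \frac{1}{625}\right) = - \frac{13}{2635} - \frac{2304}{625} = - \frac{1215833}{329375}$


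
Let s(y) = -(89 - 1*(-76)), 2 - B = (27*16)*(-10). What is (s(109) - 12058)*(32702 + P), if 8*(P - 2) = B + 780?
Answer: -1630144841/4 ≈ -4.0754e+8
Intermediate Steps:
B = 4322 (B = 2 - 27*16*(-10) = 2 - 432*(-10) = 2 - 1*(-4320) = 2 + 4320 = 4322)
P = 2559/4 (P = 2 + (4322 + 780)/8 = 2 + (1/8)*5102 = 2 + 2551/4 = 2559/4 ≈ 639.75)
s(y) = -165 (s(y) = -(89 + 76) = -1*165 = -165)
(s(109) - 12058)*(32702 + P) = (-165 - 12058)*(32702 + 2559/4) = -12223*133367/4 = -1630144841/4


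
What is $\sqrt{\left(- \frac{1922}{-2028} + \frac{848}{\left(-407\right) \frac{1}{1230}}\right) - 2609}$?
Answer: $\frac{i \sqrt{5211180417630}}{31746} \approx 71.908 i$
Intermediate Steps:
$\sqrt{\left(- \frac{1922}{-2028} + \frac{848}{\left(-407\right) \frac{1}{1230}}\right) - 2609} = \sqrt{\left(\left(-1922\right) \left(- \frac{1}{2028}\right) + \frac{848}{\left(-407\right) \frac{1}{1230}}\right) - 2609} = \sqrt{\left(\frac{961}{1014} + \frac{848}{- \frac{407}{1230}}\right) - 2609} = \sqrt{\left(\frac{961}{1014} + 848 \left(- \frac{1230}{407}\right)\right) - 2609} = \sqrt{\left(\frac{961}{1014} - \frac{1043040}{407}\right) - 2609} = \sqrt{- \frac{1057251433}{412698} - 2609} = \sqrt{- \frac{2133980515}{412698}} = \frac{i \sqrt{5211180417630}}{31746}$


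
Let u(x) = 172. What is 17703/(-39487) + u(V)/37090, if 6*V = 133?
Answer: -46415179/104612345 ≈ -0.44369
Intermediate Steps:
V = 133/6 (V = (⅙)*133 = 133/6 ≈ 22.167)
17703/(-39487) + u(V)/37090 = 17703/(-39487) + 172/37090 = 17703*(-1/39487) + 172*(1/37090) = -2529/5641 + 86/18545 = -46415179/104612345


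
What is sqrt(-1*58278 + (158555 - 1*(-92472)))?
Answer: sqrt(192749) ≈ 439.03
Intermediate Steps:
sqrt(-1*58278 + (158555 - 1*(-92472))) = sqrt(-58278 + (158555 + 92472)) = sqrt(-58278 + 251027) = sqrt(192749)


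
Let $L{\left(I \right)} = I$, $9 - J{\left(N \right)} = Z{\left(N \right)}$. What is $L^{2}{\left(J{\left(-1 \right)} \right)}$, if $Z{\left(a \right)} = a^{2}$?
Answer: $64$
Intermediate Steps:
$J{\left(N \right)} = 9 - N^{2}$
$L^{2}{\left(J{\left(-1 \right)} \right)} = \left(9 - \left(-1\right)^{2}\right)^{2} = \left(9 - 1\right)^{2} = 8^{2} = 64$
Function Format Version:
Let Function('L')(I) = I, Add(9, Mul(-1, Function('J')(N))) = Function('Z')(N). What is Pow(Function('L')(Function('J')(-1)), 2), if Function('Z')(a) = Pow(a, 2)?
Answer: 64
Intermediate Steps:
Function('J')(N) = Add(9, Mul(-1, Pow(N, 2)))
Pow(Function('L')(Function('J')(-1)), 2) = Pow(Add(9, Mul(-1, Pow(-1, 2))), 2) = Pow(Add(9, Mul(-1, 1)), 2) = Pow(Add(9, -1), 2) = Pow(8, 2) = 64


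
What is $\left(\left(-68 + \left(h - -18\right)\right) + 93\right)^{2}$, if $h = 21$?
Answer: $4096$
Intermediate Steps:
$\left(\left(-68 + \left(h - -18\right)\right) + 93\right)^{2} = \left(\left(-68 + \left(21 - -18\right)\right) + 93\right)^{2} = \left(\left(-68 + \left(21 + 18\right)\right) + 93\right)^{2} = \left(\left(-68 + 39\right) + 93\right)^{2} = \left(-29 + 93\right)^{2} = 64^{2} = 4096$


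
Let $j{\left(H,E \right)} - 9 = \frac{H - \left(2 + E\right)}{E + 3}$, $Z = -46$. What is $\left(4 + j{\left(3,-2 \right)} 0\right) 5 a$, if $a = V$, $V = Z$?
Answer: $-920$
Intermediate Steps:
$V = -46$
$a = -46$
$j{\left(H,E \right)} = 9 + \frac{-2 + H - E}{3 + E}$ ($j{\left(H,E \right)} = 9 + \frac{H - \left(2 + E\right)}{E + 3} = 9 + \frac{-2 + H - E}{3 + E}$)
$\left(4 + j{\left(3,-2 \right)} 0\right) 5 a = \left(4 + \frac{25 + 3 + 8 \left(-2\right)}{3 - 2} \cdot 0\right) 5 \left(-46\right) = \left(4 + \frac{25 + 3 - 16}{1} \cdot 0\right) 5 \left(-46\right) = \left(4 + 1 \cdot 12 \cdot 0\right) 5 \left(-46\right) = \left(4 + 12 \cdot 0\right) 5 \left(-46\right) = \left(4 + 0\right) 5 \left(-46\right) = 4 \cdot 5 \left(-46\right) = 20 \left(-46\right) = -920$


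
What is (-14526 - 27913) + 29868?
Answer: -12571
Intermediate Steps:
(-14526 - 27913) + 29868 = -42439 + 29868 = -12571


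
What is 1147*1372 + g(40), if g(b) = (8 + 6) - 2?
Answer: 1573696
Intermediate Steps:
g(b) = 12 (g(b) = 14 - 2 = 12)
1147*1372 + g(40) = 1147*1372 + 12 = 1573684 + 12 = 1573696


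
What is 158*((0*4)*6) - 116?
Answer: -116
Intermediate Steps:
158*((0*4)*6) - 116 = 158*(0*6) - 116 = 158*0 - 116 = 0 - 116 = -116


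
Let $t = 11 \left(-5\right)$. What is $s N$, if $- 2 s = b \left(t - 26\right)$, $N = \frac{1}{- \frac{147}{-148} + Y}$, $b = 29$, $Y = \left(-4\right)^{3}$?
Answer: $- \frac{173826}{9325} \approx -18.641$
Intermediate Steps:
$Y = -64$
$t = -55$
$N = - \frac{148}{9325}$ ($N = \frac{1}{- \frac{147}{-148} - 64} = \frac{1}{\left(-147\right) \left(- \frac{1}{148}\right) - 64} = \frac{1}{\frac{147}{148} - 64} = \frac{1}{- \frac{9325}{148}} = - \frac{148}{9325} \approx -0.015871$)
$s = \frac{2349}{2}$ ($s = - \frac{29 \left(-55 - 26\right)}{2} = - \frac{29 \left(-81\right)}{2} = \left(- \frac{1}{2}\right) \left(-2349\right) = \frac{2349}{2} \approx 1174.5$)
$s N = \frac{2349}{2} \left(- \frac{148}{9325}\right) = - \frac{173826}{9325}$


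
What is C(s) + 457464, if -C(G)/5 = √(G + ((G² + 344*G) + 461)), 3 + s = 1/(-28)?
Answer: 457464 - 5*I*√452451/28 ≈ 4.5746e+5 - 120.12*I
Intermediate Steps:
s = -85/28 (s = -3 + 1/(-28) = -3 - 1/28 = -85/28 ≈ -3.0357)
C(G) = -5*√(461 + G² + 345*G) (C(G) = -5*√(G + ((G² + 344*G) + 461)) = -5*√(G + (461 + G² + 344*G)) = -5*√(461 + G² + 345*G))
C(s) + 457464 = -5*√(461 + (-85/28)² + 345*(-85/28)) + 457464 = -5*√(461 + 7225/784 - 29325/28) + 457464 = -5*I*√452451/28 + 457464 = 457464 - 5*I*√452451/28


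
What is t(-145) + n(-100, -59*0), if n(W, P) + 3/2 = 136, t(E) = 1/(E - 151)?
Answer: 39811/296 ≈ 134.50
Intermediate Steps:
t(E) = 1/(-151 + E)
n(W, P) = 269/2 (n(W, P) = -3/2 + 136 = 269/2)
t(-145) + n(-100, -59*0) = 1/(-151 - 145) + 269/2 = 1/(-296) + 269/2 = -1/296 + 269/2 = 39811/296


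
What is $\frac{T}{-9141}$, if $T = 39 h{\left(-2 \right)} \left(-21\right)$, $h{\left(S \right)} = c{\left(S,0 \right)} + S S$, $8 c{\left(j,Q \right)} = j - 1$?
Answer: $\frac{7917}{24376} \approx 0.32479$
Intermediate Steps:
$c{\left(j,Q \right)} = - \frac{1}{8} + \frac{j}{8}$ ($c{\left(j,Q \right)} = \frac{j - 1}{8} = \frac{-1 + j}{8} = - \frac{1}{8} + \frac{j}{8}$)
$h{\left(S \right)} = - \frac{1}{8} + S^{2} + \frac{S}{8}$ ($h{\left(S \right)} = \left(- \frac{1}{8} + \frac{S}{8}\right) + S S = \left(- \frac{1}{8} + \frac{S}{8}\right) + S^{2} = - \frac{1}{8} + S^{2} + \frac{S}{8}$)
$T = - \frac{23751}{8}$ ($T = 39 \left(- \frac{1}{8} + \left(-2\right)^{2} + \frac{1}{8} \left(-2\right)\right) \left(-21\right) = 39 \left(- \frac{1}{8} + 4 - \frac{1}{4}\right) \left(-21\right) = 39 \cdot \frac{29}{8} \left(-21\right) = \frac{1131}{8} \left(-21\right) = - \frac{23751}{8} \approx -2968.9$)
$\frac{T}{-9141} = - \frac{23751}{8 \left(-9141\right)} = \left(- \frac{23751}{8}\right) \left(- \frac{1}{9141}\right) = \frac{7917}{24376}$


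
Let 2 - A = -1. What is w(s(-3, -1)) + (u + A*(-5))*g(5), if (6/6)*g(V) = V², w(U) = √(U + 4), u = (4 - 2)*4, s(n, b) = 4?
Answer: -175 + 2*√2 ≈ -172.17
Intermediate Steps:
A = 3 (A = 2 - 1*(-1) = 2 + 1 = 3)
u = 8 (u = 2*4 = 8)
w(U) = √(4 + U)
g(V) = V²
w(s(-3, -1)) + (u + A*(-5))*g(5) = √(4 + 4) + (8 + 3*(-5))*5² = √8 + (8 - 15)*25 = 2*√2 - 7*25 = 2*√2 - 175 = -175 + 2*√2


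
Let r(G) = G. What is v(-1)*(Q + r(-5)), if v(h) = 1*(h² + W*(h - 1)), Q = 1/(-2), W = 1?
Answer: 11/2 ≈ 5.5000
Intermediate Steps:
Q = -½ ≈ -0.50000
v(h) = -1 + h + h² (v(h) = 1*(h² + 1*(h - 1)) = 1*(h² + 1*(-1 + h)) = 1*(h² + (-1 + h)) = 1*(-1 + h + h²) = -1 + h + h²)
v(-1)*(Q + r(-5)) = (-1 - 1 + (-1)²)*(-½ - 5) = (-1 - 1 + 1)*(-11/2) = -1*(-11/2) = 11/2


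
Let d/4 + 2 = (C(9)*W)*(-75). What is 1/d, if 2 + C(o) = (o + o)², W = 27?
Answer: -1/2608208 ≈ -3.8340e-7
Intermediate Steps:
C(o) = -2 + 4*o² (C(o) = -2 + (o + o)² = -2 + (2*o)² = -2 + 4*o²)
d = -2608208 (d = -8 + 4*(((-2 + 4*9²)*27)*(-75)) = -8 + 4*(((-2 + 4*81)*27)*(-75)) = -8 + 4*(((-2 + 324)*27)*(-75)) = -8 + 4*((322*27)*(-75)) = -8 + 4*(8694*(-75)) = -8 + 4*(-652050) = -8 - 2608200 = -2608208)
1/d = 1/(-2608208) = -1/2608208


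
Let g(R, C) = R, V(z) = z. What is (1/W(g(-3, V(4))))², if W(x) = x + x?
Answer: 1/36 ≈ 0.027778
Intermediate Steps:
W(x) = 2*x
(1/W(g(-3, V(4))))² = (1/(2*(-3)))² = (1/(-6))² = (-⅙)² = 1/36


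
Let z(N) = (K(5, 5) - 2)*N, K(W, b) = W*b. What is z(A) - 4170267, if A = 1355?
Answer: -4139102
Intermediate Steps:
z(N) = 23*N (z(N) = (5*5 - 2)*N = (25 - 2)*N = 23*N)
z(A) - 4170267 = 23*1355 - 4170267 = 31165 - 4170267 = -4139102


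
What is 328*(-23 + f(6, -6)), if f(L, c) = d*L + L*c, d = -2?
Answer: -23288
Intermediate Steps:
f(L, c) = -2*L + L*c
328*(-23 + f(6, -6)) = 328*(-23 + 6*(-2 - 6)) = 328*(-23 + 6*(-8)) = 328*(-23 - 48) = 328*(-71) = -23288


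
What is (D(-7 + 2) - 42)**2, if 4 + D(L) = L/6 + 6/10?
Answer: 1923769/900 ≈ 2137.5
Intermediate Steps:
D(L) = -17/5 + L/6 (D(L) = -4 + (L/6 + 6/10) = -4 + (L*(1/6) + 6*(1/10)) = -4 + (L/6 + 3/5) = -4 + (3/5 + L/6) = -17/5 + L/6)
(D(-7 + 2) - 42)**2 = ((-17/5 + (-7 + 2)/6) - 42)**2 = ((-17/5 + (1/6)*(-5)) - 42)**2 = ((-17/5 - 5/6) - 42)**2 = (-127/30 - 42)**2 = (-1387/30)**2 = 1923769/900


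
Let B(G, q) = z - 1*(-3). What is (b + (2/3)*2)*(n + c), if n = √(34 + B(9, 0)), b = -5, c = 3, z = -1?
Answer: -33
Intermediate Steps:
B(G, q) = 2 (B(G, q) = -1 - 1*(-3) = -1 + 3 = 2)
n = 6 (n = √(34 + 2) = √36 = 6)
(b + (2/3)*2)*(n + c) = (-5 + (2/3)*2)*(6 + 3) = (-5 + (2*(⅓))*2)*9 = (-5 + (⅔)*2)*9 = (-5 + 4/3)*9 = -11/3*9 = -33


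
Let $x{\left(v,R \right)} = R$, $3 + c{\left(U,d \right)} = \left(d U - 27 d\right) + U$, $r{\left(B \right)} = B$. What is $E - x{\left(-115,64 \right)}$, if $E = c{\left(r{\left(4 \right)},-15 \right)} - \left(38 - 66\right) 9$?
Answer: $534$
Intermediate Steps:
$c{\left(U,d \right)} = -3 + U - 27 d + U d$ ($c{\left(U,d \right)} = -3 + \left(\left(d U - 27 d\right) + U\right) = -3 + \left(\left(U d - 27 d\right) + U\right) = -3 + \left(\left(- 27 d + U d\right) + U\right) = -3 + \left(U - 27 d + U d\right) = -3 + U - 27 d + U d$)
$E = 598$ ($E = \left(-3 + 4 - -405 + 4 \left(-15\right)\right) - \left(38 - 66\right) 9 = \left(-3 + 4 + 405 - 60\right) - \left(-28\right) 9 = 346 - -252 = 346 + 252 = 598$)
$E - x{\left(-115,64 \right)} = 598 - 64 = 534$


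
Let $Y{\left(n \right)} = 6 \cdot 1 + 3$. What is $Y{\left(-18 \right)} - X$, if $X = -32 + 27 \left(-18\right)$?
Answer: $527$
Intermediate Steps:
$Y{\left(n \right)} = 9$ ($Y{\left(n \right)} = 6 + 3 = 9$)
$X = -518$ ($X = -32 - 486 = -518$)
$Y{\left(-18 \right)} - X = 9 - -518 = 9 + 518 = 527$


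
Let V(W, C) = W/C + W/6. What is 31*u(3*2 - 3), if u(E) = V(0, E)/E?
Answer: 0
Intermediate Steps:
V(W, C) = W/6 + W/C (V(W, C) = W/C + W*(⅙) = W/C + W/6 = W/6 + W/C)
u(E) = 0 (u(E) = ((⅙)*0 + 0/E)/E = (0 + 0)/E = 0/E = 0)
31*u(3*2 - 3) = 31*0 = 0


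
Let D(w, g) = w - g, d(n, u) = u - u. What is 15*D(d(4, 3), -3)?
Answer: 45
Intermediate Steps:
d(n, u) = 0
15*D(d(4, 3), -3) = 15*(0 - 1*(-3)) = 15*(0 + 3) = 15*3 = 45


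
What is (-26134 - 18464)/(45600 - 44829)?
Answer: -14866/257 ≈ -57.844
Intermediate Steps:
(-26134 - 18464)/(45600 - 44829) = -44598/771 = -44598*1/771 = -14866/257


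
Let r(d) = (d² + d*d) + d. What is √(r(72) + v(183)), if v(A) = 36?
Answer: 6*√291 ≈ 102.35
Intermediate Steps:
r(d) = d + 2*d² (r(d) = (d² + d²) + d = 2*d² + d = d + 2*d²)
√(r(72) + v(183)) = √(72*(1 + 2*72) + 36) = √(72*(1 + 144) + 36) = √(72*145 + 36) = √(10440 + 36) = √10476 = 6*√291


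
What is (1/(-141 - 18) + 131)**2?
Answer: 433805584/25281 ≈ 17159.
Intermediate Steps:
(1/(-141 - 18) + 131)**2 = (1/(-159) + 131)**2 = (-1/159 + 131)**2 = (20828/159)**2 = 433805584/25281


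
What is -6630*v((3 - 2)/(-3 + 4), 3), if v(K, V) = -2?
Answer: 13260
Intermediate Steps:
-6630*v((3 - 2)/(-3 + 4), 3) = -6630*(-2) = 13260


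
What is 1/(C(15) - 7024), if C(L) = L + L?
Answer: -1/6994 ≈ -0.00014298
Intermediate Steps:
C(L) = 2*L
1/(C(15) - 7024) = 1/(2*15 - 7024) = 1/(30 - 7024) = 1/(-6994) = -1/6994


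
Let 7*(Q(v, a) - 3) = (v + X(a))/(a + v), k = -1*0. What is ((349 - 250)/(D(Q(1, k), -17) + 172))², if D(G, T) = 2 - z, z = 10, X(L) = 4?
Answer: 9801/26896 ≈ 0.36440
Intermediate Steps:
k = 0
Q(v, a) = 3 + (4 + v)/(7*(a + v)) (Q(v, a) = 3 + ((v + 4)/(a + v))/7 = 3 + ((4 + v)/(a + v))/7 = 3 + (4 + v)/(7*(a + v)))
D(G, T) = -8 (D(G, T) = 2 - 1*10 = 2 - 10 = -8)
((349 - 250)/(D(Q(1, k), -17) + 172))² = ((349 - 250)/(-8 + 172))² = (99/164)² = 9801/26896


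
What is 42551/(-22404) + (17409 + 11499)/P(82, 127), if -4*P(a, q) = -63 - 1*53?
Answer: 646420853/649716 ≈ 994.93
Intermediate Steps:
P(a, q) = 29 (P(a, q) = -(-63 - 1*53)/4 = -(-63 - 53)/4 = -¼*(-116) = 29)
42551/(-22404) + (17409 + 11499)/P(82, 127) = 42551/(-22404) + (17409 + 11499)/29 = 42551*(-1/22404) + 28908*(1/29) = -42551/22404 + 28908/29 = 646420853/649716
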